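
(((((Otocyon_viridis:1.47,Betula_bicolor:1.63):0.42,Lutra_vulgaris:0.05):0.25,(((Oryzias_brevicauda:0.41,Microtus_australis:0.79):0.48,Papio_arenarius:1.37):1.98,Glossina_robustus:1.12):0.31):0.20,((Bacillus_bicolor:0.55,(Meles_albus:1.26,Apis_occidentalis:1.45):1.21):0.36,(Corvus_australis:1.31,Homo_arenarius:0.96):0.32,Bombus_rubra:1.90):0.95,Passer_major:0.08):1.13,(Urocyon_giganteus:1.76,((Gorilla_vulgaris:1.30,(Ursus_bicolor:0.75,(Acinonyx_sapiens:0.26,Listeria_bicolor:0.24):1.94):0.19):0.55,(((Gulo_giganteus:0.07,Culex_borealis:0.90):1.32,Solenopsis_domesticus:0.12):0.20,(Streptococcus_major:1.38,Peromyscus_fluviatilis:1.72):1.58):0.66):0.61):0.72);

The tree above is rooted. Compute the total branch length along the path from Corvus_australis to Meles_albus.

4.46

The path runs Corvus_australis → … → MRCA → … → Meles_albus; the MRCA is the node subtending ((Bacillus_bicolor,(Meles_albus,Apis_occidentalis)),(Corvus_australis,Homo_arenarius),Bombus_rubra).
Branch lengths along that path: 1.31 + 0.32 + 0.36 + 1.21 + 1.26 = 4.46.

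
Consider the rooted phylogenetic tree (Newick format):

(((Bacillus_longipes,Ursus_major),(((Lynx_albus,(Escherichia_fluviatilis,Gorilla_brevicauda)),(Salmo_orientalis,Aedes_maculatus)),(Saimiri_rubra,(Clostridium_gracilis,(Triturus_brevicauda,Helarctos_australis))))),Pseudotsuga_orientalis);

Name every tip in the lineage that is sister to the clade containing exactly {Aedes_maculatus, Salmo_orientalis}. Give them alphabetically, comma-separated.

Escherichia_fluviatilis, Gorilla_brevicauda, Lynx_albus

The clade containing exactly {Aedes_maculatus, Salmo_orientalis} attaches to the tree at the node subtending ((Lynx_albus,(Escherichia_fluviatilis,Gorilla_brevicauda)),(Salmo_orientalis,Aedes_maculatus)).
The other lineage descending from that same node — the sister group — is (Lynx_albus,(Escherichia_fluviatilis,Gorilla_brevicauda)); its 3 tips in alphabetical order are the answer.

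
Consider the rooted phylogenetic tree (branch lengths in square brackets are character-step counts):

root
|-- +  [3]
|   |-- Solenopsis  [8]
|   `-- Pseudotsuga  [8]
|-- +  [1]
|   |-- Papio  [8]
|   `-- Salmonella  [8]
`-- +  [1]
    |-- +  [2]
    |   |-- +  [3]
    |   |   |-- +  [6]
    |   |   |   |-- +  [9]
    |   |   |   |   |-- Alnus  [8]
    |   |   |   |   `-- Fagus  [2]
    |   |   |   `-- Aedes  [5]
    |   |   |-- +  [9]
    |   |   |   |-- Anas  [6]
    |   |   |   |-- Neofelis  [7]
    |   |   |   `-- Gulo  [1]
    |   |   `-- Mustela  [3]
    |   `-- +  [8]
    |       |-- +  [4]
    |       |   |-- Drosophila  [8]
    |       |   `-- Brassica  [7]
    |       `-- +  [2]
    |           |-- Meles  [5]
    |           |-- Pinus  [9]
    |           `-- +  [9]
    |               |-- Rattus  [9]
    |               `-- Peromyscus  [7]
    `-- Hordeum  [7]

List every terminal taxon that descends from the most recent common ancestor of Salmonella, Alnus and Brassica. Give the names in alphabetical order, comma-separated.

Aedes, Alnus, Anas, Brassica, Drosophila, Fagus, Gulo, Hordeum, Meles, Mustela, Neofelis, Papio, Peromyscus, Pinus, Pseudotsuga, Rattus, Salmonella, Solenopsis

Tracing Salmonella: it sits inside (Papio,Salmonella).
Tracing Alnus: it sits inside (Alnus,Fagus).
Tracing Brassica: it sits inside (Drosophila,Brassica).
The smallest clade enclosing all 3 is the whole tree (their MRCA is the root), so the answer is all 18 tips in alphabetical order.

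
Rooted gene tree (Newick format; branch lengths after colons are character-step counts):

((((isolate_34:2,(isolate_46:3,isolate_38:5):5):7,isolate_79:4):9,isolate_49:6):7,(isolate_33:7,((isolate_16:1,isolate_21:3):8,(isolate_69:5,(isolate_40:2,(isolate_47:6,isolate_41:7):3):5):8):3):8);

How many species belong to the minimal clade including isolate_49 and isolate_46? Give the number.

5

The MRCA of isolate_49 and isolate_46 is the node subtending (((isolate_34,(isolate_46,isolate_38)),isolate_79),isolate_49).
That clade contains 5 terminal taxa: isolate_34, isolate_38, isolate_46, isolate_49, isolate_79.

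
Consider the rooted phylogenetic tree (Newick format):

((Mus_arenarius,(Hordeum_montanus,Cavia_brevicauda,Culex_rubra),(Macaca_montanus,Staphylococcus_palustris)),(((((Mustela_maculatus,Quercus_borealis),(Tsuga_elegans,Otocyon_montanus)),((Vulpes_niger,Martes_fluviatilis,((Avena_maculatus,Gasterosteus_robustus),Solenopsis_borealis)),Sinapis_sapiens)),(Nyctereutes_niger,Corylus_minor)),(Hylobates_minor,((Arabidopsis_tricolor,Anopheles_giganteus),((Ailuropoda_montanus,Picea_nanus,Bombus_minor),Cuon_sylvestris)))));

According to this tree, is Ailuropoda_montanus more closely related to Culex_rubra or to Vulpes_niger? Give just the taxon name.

Vulpes_niger

The MRCA of Ailuropoda_montanus and Vulpes_niger subtends (((((Mustela_maculatus,Quercus_borealis),(Tsuga_elegans,Otocyon_montanus)),((Vulpes_niger,Martes_fluviatilis,((Avena_maculatus,Gasterosteus_robustus),Solenopsis_borealis)),Sinapis_sapiens)),(Nyctereutes_niger,Corylus_minor)),(Hylobates_minor,((Arabidopsis_tricolor,Anopheles_giganteus),((Ailuropoda_montanus,Picea_nanus,Bombus_minor),Cuon_sylvestris)))) (19 taxa).
The MRCA of Ailuropoda_montanus and Culex_rubra is the root, subtending the entire tree (25 taxa).
The first is nested inside the second, so Ailuropoda_montanus shares a more recent common ancestor with Vulpes_niger.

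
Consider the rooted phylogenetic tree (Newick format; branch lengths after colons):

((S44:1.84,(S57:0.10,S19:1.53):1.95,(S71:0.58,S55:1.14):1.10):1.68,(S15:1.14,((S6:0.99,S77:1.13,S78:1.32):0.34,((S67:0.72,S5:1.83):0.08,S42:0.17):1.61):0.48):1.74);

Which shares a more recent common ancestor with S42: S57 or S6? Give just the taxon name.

S6

The MRCA of S42 and S6 subtends ((S6,S77,S78),((S67,S5),S42)) (6 taxa).
The MRCA of S42 and S57 is the root, subtending the entire tree (12 taxa).
The first is nested inside the second, so S42 shares a more recent common ancestor with S6.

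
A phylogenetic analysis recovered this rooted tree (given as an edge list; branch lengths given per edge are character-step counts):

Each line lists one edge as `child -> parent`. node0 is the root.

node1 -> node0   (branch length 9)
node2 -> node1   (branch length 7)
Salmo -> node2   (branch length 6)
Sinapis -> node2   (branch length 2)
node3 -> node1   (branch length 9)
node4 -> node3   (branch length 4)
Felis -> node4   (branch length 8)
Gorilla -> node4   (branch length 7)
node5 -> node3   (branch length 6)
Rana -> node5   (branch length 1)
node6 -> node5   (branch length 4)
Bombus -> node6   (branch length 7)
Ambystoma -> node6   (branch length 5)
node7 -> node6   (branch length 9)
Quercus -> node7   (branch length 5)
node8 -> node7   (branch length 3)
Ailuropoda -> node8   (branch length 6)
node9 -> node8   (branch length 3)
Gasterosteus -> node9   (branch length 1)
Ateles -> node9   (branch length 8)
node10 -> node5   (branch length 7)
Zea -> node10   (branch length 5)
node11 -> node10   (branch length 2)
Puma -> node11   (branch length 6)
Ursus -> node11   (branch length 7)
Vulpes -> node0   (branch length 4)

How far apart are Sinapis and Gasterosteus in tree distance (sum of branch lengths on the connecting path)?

The path runs Sinapis → … → MRCA → … → Gasterosteus; the MRCA is the node subtending ((Salmo,Sinapis),((Felis,Gorilla),(Rana,(Bombus,Ambystoma,(Quercus,(Ailuropoda,(Gasterosteus,Ateles)))),(Zea,(Puma,Ursus))))).
Branch lengths along that path: 2 + 7 + 9 + 6 + 4 + 9 + 3 + 3 + 1 = 44.

44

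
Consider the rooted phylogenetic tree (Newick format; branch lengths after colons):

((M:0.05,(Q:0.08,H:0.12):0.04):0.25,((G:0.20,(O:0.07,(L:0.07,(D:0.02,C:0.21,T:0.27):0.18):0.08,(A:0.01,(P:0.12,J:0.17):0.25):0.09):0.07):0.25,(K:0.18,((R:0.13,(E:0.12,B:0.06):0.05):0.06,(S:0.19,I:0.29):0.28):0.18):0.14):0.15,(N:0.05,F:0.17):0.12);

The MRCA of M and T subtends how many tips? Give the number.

20

The MRCA of M and T is the root, so the clade is the entire tree.
That clade contains 20 terminal taxa: A, B, C, D, E, F, G, H, I, J, K, L, M, N, O, P, Q, R, S, T.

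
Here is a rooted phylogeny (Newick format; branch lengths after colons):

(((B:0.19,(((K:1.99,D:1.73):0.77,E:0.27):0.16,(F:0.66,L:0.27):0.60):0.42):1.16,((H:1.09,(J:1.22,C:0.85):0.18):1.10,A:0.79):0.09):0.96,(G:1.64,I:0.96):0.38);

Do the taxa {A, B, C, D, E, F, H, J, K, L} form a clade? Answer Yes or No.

The most recent common ancestor of these taxa subtends ((B,(((K,D),E),(F,L))),((H,(J,C)),A)).
That clade has exactly 10 tips — every listed taxon and nothing else — so the group is monophyletic.

Yes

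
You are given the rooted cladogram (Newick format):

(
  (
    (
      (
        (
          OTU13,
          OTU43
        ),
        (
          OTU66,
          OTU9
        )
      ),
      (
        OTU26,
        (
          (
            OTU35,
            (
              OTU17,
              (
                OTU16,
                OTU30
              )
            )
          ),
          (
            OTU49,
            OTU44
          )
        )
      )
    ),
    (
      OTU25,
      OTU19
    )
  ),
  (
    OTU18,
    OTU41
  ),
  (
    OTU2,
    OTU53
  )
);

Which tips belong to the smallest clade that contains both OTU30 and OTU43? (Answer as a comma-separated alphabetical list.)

OTU13, OTU16, OTU17, OTU26, OTU30, OTU35, OTU43, OTU44, OTU49, OTU66, OTU9

Tracing OTU30: it sits inside (OTU16,OTU30).
Tracing OTU43: it sits inside (OTU13,OTU43).
The smallest clade enclosing both is (((OTU13,OTU43),(OTU66,OTU9)),(OTU26,((OTU35,(OTU17,(OTU16,OTU30))),(OTU49,OTU44)))); the answer is its 11 terminal taxa in alphabetical order.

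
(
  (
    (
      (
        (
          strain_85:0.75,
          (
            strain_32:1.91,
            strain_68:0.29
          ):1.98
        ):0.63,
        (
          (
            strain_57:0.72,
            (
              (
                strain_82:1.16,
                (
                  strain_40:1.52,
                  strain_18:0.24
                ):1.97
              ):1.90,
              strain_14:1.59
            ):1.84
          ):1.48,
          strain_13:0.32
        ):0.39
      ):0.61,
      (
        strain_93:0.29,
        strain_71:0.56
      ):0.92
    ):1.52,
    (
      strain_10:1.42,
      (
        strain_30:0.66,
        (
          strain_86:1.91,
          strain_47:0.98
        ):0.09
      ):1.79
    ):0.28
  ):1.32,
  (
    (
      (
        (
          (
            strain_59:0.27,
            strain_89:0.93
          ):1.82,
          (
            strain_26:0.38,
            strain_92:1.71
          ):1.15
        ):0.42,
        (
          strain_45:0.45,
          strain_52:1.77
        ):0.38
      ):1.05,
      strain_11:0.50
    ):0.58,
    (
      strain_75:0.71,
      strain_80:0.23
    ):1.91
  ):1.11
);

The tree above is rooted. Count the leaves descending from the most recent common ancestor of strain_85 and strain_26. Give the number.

The MRCA of strain_85 and strain_26 is the root, so the clade is the entire tree.
That clade contains 24 terminal taxa: strain_10, strain_11, strain_13, strain_14, strain_18, strain_26, strain_30, strain_32, strain_40, strain_45, strain_47, strain_52, strain_57, strain_59, strain_68, strain_71, strain_75, strain_80, strain_82, strain_85, strain_86, strain_89, strain_92, strain_93.

24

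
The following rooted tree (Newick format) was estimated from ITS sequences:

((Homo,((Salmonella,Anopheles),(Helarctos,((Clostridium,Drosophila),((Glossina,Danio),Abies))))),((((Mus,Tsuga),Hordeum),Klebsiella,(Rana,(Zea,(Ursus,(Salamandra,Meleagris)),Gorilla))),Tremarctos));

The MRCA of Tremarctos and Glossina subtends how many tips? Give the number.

The MRCA of Tremarctos and Glossina is the root, so the clade is the entire tree.
That clade contains 20 terminal taxa: Abies, Anopheles, Clostridium, Danio, Drosophila, Glossina, Gorilla, Helarctos, Homo, Hordeum, Klebsiella, Meleagris, Mus, Rana, Salamandra, Salmonella, Tremarctos, Tsuga, Ursus, Zea.

20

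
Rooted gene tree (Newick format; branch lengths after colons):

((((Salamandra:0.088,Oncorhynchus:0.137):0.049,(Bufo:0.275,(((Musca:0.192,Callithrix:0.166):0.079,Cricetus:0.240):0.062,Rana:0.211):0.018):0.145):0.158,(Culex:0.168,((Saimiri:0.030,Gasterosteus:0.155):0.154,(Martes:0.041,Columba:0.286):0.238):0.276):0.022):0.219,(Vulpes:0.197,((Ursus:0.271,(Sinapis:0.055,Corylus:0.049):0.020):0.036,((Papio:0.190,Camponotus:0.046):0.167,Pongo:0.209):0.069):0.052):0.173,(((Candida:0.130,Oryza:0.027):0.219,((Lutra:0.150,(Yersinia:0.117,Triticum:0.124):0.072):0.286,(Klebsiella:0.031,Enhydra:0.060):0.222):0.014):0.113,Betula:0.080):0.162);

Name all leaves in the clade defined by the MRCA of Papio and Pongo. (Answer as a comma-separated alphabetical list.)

Camponotus, Papio, Pongo

Tracing Papio: it sits inside (Papio,Camponotus).
Tracing Pongo: it sits inside ((Papio,Camponotus),Pongo).
The smallest clade enclosing both is ((Papio,Camponotus),Pongo); the answer is its 3 terminal taxa in alphabetical order.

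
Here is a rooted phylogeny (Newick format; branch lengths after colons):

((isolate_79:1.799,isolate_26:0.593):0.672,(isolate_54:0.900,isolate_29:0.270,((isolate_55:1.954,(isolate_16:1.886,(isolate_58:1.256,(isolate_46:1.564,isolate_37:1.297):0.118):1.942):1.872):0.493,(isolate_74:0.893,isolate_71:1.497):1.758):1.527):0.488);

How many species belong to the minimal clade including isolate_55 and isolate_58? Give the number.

5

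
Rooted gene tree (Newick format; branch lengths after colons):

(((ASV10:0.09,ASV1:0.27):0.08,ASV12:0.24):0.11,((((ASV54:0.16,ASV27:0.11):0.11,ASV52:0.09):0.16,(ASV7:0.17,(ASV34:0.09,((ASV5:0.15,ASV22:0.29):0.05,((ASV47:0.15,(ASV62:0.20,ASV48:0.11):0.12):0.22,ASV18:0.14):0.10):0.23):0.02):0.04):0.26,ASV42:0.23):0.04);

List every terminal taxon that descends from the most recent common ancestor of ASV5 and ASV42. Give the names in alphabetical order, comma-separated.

Tracing ASV5: it sits inside (ASV5,ASV22).
Tracing ASV42: it sits inside ((((ASV54,ASV27),ASV52),(ASV7,(ASV34,((ASV5,ASV22),((ASV47,(ASV62,ASV48)),ASV18))))),ASV42).
The smallest clade enclosing both is ((((ASV54,ASV27),ASV52),(ASV7,(ASV34,((ASV5,ASV22),((ASV47,(ASV62,ASV48)),ASV18))))),ASV42); the answer is its 12 terminal taxa in alphabetical order.

ASV18, ASV22, ASV27, ASV34, ASV42, ASV47, ASV48, ASV5, ASV52, ASV54, ASV62, ASV7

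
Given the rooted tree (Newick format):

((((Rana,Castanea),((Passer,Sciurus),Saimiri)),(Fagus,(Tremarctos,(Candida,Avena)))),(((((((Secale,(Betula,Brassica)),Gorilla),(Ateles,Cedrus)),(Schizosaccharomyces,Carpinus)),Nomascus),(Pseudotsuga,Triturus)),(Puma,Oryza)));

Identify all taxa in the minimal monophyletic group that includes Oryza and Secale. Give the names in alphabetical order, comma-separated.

Ateles, Betula, Brassica, Carpinus, Cedrus, Gorilla, Nomascus, Oryza, Pseudotsuga, Puma, Schizosaccharomyces, Secale, Triturus

Tracing Oryza: it sits inside (Puma,Oryza).
Tracing Secale: it sits inside (Secale,(Betula,Brassica)).
The smallest clade enclosing both is (((((((Secale,(Betula,Brassica)),Gorilla),(Ateles,Cedrus)),(Schizosaccharomyces,Carpinus)),Nomascus),(Pseudotsuga,Triturus)),(Puma,Oryza)); the answer is its 13 terminal taxa in alphabetical order.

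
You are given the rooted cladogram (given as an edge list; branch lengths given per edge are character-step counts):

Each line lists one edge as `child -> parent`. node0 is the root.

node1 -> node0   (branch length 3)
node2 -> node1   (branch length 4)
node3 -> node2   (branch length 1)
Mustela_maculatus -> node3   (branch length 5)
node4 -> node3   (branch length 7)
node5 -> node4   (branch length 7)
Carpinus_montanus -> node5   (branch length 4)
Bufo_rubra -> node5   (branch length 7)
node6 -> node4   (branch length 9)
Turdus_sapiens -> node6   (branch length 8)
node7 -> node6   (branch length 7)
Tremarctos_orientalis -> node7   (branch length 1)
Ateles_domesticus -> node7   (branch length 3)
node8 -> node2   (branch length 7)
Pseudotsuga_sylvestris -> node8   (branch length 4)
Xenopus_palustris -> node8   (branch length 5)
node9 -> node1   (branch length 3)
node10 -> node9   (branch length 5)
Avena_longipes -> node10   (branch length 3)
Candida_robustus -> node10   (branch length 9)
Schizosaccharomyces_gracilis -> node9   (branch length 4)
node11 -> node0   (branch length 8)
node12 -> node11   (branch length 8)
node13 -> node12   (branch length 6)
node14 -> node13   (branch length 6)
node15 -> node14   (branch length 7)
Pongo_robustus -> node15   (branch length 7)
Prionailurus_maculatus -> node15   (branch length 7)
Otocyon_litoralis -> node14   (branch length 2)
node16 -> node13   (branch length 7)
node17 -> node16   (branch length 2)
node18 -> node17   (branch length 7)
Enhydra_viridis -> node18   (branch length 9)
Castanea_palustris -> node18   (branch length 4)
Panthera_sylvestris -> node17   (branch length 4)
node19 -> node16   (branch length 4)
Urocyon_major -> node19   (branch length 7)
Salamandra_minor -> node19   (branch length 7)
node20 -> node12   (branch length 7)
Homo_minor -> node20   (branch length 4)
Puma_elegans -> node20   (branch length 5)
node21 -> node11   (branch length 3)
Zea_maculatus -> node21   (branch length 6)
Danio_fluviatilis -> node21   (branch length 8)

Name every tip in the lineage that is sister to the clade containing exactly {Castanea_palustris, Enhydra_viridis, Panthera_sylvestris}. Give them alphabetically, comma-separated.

Salamandra_minor, Urocyon_major

The clade containing exactly {Castanea_palustris, Enhydra_viridis, Panthera_sylvestris} attaches to the tree at the node subtending (((Enhydra_viridis,Castanea_palustris),Panthera_sylvestris),(Urocyon_major,Salamandra_minor)).
The other lineage descending from that same node — the sister group — is (Urocyon_major,Salamandra_minor); its 2 tips in alphabetical order are the answer.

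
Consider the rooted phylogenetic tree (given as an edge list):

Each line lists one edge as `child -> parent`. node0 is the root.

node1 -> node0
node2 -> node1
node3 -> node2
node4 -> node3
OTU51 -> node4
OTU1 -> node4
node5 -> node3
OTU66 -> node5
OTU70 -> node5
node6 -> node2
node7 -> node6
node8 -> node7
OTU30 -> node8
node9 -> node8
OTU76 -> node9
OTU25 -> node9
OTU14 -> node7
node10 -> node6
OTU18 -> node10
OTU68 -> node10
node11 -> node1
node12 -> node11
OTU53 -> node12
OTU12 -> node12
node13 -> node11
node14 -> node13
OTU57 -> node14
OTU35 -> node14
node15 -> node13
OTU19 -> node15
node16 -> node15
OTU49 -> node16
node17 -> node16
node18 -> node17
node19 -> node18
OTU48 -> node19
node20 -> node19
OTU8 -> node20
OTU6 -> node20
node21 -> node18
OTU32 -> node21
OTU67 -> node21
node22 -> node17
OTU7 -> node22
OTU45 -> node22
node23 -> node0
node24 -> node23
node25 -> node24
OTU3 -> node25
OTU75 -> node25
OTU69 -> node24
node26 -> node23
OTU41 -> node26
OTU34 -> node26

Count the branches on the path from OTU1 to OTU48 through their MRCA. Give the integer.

The MRCA of OTU1 and OTU48 is the node subtending ((((OTU51,OTU1),(OTU66,OTU70)),(((OTU30,(OTU76,OTU25)),OTU14),(OTU18,OTU68))),((OTU53,OTU12),((OTU57,OTU35),(OTU19,(OTU49,(((OTU48,(OTU8,OTU6)),(OTU32,OTU67)),(OTU7,OTU45))))))).
From OTU1 up to that node: 4 branches. From OTU48 up to the same node: 8 branches. Total: 4 + 8 = 12.

12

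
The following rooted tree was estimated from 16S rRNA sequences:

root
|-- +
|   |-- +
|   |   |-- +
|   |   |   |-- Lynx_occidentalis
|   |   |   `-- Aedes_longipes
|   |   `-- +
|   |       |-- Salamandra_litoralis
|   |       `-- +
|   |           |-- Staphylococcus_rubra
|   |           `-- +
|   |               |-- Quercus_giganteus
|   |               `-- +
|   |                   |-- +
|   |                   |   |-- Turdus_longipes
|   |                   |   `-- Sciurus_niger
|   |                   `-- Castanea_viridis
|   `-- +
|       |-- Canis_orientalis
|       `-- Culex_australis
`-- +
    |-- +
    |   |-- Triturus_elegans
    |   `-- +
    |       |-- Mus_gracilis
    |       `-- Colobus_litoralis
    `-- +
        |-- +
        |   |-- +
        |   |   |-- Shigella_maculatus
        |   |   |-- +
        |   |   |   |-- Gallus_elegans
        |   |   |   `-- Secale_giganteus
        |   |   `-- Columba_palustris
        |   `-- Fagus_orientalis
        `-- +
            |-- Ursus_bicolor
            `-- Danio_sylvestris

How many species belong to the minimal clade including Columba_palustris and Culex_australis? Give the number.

The MRCA of Columba_palustris and Culex_australis is the root, so the clade is the entire tree.
That clade contains 20 terminal taxa: Aedes_longipes, Canis_orientalis, Castanea_viridis, Colobus_litoralis, Columba_palustris, Culex_australis, Danio_sylvestris, Fagus_orientalis, Gallus_elegans, Lynx_occidentalis, Mus_gracilis, Quercus_giganteus, Salamandra_litoralis, Sciurus_niger, Secale_giganteus, Shigella_maculatus, Staphylococcus_rubra, Triturus_elegans, Turdus_longipes, Ursus_bicolor.

20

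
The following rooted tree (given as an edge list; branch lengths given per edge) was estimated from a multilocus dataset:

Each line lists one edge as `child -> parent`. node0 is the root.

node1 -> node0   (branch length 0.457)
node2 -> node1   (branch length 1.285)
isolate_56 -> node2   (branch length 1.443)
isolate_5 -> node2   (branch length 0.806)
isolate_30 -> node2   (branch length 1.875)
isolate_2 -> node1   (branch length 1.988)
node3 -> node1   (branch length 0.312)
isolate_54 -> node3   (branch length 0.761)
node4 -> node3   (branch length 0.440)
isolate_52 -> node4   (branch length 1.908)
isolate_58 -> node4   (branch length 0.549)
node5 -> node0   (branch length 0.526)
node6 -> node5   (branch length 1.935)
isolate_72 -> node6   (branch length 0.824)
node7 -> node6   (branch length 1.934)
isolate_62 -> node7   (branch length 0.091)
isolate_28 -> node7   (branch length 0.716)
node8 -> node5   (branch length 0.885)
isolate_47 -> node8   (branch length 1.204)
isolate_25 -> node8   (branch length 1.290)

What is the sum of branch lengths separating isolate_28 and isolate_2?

7.556

The path runs isolate_28 → … → MRCA → … → isolate_2; the MRCA is the root of the tree.
Branch lengths along that path: 0.716 + 1.934 + 1.935 + 0.526 + 0.457 + 1.988 = 7.556.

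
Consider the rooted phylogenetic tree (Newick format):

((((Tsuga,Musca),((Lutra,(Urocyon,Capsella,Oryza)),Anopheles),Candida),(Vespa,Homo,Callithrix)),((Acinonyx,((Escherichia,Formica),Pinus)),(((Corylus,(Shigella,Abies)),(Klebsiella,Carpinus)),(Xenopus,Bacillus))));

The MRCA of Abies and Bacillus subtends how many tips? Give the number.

7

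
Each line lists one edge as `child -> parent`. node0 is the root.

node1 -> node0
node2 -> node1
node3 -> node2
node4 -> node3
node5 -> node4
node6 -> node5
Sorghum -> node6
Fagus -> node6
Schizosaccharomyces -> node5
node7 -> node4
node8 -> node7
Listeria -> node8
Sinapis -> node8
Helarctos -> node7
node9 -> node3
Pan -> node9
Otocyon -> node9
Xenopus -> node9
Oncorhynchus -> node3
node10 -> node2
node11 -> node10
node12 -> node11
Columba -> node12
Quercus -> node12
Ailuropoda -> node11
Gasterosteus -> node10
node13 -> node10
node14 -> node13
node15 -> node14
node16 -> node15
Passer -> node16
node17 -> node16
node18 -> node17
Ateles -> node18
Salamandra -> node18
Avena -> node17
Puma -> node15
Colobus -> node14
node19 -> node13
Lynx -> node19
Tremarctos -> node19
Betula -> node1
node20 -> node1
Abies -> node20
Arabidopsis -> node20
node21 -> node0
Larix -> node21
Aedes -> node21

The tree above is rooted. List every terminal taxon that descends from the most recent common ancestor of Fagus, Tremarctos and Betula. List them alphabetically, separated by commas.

Tracing Fagus: it sits inside (Sorghum,Fagus).
Tracing Tremarctos: it sits inside (Lynx,Tremarctos).
Tracing Betula: it sits inside ((((((Sorghum,Fagus),Schizosaccharomyces),((Listeria,Sinapis),Helarctos)),(Pan,Otocyon,Xenopus),Oncorhynchus),(((Columba,Quercus),Ailuropoda),Gasterosteus,((((Passer,((Ateles,Salamandra),Avena)),Puma),Colobus),(Lynx,Tremarctos)))),Betula,(Abies,Arabidopsis)).
The smallest clade enclosing all 3 is ((((((Sorghum,Fagus),Schizosaccharomyces),((Listeria,Sinapis),Helarctos)),(Pan,Otocyon,Xenopus),Oncorhynchus),(((Columba,Quercus),Ailuropoda),Gasterosteus,((((Passer,((Ateles,Salamandra),Avena)),Puma),Colobus),(Lynx,Tremarctos)))),Betula,(Abies,Arabidopsis)); the answer is its 25 terminal taxa in alphabetical order.

Abies, Ailuropoda, Arabidopsis, Ateles, Avena, Betula, Colobus, Columba, Fagus, Gasterosteus, Helarctos, Listeria, Lynx, Oncorhynchus, Otocyon, Pan, Passer, Puma, Quercus, Salamandra, Schizosaccharomyces, Sinapis, Sorghum, Tremarctos, Xenopus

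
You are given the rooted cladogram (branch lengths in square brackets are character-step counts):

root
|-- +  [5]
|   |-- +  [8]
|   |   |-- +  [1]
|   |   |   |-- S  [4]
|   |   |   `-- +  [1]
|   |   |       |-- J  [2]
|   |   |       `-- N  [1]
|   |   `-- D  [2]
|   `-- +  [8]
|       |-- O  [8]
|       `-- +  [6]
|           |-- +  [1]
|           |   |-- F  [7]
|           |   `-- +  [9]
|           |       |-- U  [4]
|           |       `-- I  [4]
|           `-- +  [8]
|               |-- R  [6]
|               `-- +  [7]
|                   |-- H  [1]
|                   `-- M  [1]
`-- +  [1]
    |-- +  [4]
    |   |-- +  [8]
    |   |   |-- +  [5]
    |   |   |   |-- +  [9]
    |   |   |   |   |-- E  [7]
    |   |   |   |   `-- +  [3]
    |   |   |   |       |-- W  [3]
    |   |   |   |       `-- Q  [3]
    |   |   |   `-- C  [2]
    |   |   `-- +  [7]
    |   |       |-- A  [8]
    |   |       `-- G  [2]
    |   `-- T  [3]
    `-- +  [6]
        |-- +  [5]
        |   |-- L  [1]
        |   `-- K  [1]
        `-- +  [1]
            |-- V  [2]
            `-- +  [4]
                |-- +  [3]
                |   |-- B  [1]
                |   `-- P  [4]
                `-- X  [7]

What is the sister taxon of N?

N attaches to the tree at the node subtending (J,N).
The other lineage descending from that same node — the sister group — is the single tip J.

J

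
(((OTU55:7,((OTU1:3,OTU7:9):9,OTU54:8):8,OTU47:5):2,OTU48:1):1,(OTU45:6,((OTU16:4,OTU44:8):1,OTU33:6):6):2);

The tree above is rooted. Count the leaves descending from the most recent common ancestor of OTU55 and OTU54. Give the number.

5

The MRCA of OTU55 and OTU54 is the node subtending (OTU55,((OTU1,OTU7),OTU54),OTU47).
That clade contains 5 terminal taxa: OTU1, OTU47, OTU54, OTU55, OTU7.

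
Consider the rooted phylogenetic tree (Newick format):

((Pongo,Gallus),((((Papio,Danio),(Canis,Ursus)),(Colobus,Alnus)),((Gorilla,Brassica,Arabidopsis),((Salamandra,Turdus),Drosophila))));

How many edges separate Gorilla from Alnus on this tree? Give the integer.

The MRCA of Gorilla and Alnus is the node subtending ((((Papio,Danio),(Canis,Ursus)),(Colobus,Alnus)),((Gorilla,Brassica,Arabidopsis),((Salamandra,Turdus),Drosophila))).
From Gorilla up to that node: 3 branches. From Alnus up to the same node: 3 branches. Total: 3 + 3 = 6.

6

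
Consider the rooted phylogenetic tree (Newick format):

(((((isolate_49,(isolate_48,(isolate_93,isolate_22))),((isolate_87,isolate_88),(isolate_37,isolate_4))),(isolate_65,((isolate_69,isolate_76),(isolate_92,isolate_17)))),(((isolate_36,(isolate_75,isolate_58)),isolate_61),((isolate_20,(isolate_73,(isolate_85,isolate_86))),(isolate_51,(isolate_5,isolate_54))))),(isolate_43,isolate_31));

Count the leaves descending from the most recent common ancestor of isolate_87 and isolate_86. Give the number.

The MRCA of isolate_87 and isolate_86 is the node subtending ((((isolate_49,(isolate_48,(isolate_93,isolate_22))),((isolate_87,isolate_88),(isolate_37,isolate_4))),(isolate_65,((isolate_69,isolate_76),(isolate_92,isolate_17)))),(((isolate_36,(isolate_75,isolate_58)),isolate_61),((isolate_20,(isolate_73,(isolate_85,isolate_86))),(isolate_51,(isolate_5,isolate_54))))).
That clade contains 24 terminal taxa: isolate_17, isolate_20, isolate_22, isolate_36, isolate_37, isolate_4, isolate_48, isolate_49, isolate_5, isolate_51, isolate_54, isolate_58, isolate_61, isolate_65, isolate_69, isolate_73, isolate_75, isolate_76, isolate_85, isolate_86, isolate_87, isolate_88, isolate_92, isolate_93.

24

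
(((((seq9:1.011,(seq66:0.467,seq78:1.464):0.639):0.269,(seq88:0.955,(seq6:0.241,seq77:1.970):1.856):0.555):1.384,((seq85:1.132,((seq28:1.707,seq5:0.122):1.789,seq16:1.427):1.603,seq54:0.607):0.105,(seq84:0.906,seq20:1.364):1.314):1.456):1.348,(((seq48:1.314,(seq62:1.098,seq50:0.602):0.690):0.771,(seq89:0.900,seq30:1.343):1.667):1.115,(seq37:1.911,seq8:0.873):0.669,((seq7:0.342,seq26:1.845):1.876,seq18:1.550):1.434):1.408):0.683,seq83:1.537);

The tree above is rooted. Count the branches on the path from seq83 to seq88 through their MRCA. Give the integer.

The MRCA of seq83 and seq88 is the root of the tree.
From seq83 up to that node: 1 branch. From seq88 up to the same node: 5 branches. Total: 1 + 5 = 6.

6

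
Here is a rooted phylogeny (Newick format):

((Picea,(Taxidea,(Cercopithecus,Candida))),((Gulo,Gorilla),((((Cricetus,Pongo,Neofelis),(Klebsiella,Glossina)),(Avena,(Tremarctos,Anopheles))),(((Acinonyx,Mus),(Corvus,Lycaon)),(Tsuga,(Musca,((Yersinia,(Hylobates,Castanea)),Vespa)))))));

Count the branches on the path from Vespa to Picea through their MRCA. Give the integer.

The MRCA of Vespa and Picea is the root of the tree.
From Vespa up to that node: 7 branches. From Picea up to the same node: 2 branches. Total: 7 + 2 = 9.

9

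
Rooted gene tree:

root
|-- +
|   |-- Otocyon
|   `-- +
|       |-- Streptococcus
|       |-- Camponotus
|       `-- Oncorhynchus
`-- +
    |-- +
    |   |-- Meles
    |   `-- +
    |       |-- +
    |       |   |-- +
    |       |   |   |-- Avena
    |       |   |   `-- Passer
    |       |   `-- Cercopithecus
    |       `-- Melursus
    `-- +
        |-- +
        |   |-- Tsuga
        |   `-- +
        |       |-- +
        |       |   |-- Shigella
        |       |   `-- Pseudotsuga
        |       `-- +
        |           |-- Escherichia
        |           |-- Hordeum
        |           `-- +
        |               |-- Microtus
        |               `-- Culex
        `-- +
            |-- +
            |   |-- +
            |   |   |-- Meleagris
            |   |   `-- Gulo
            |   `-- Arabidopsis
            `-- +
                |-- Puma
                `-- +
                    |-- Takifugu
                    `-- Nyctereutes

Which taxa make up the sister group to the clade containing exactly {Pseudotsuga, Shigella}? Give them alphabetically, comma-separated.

The clade containing exactly {Pseudotsuga, Shigella} attaches to the tree at the node subtending ((Shigella,Pseudotsuga),(Escherichia,Hordeum,(Microtus,Culex))).
The other lineage descending from that same node — the sister group — is (Escherichia,Hordeum,(Microtus,Culex)); its 4 tips in alphabetical order are the answer.

Culex, Escherichia, Hordeum, Microtus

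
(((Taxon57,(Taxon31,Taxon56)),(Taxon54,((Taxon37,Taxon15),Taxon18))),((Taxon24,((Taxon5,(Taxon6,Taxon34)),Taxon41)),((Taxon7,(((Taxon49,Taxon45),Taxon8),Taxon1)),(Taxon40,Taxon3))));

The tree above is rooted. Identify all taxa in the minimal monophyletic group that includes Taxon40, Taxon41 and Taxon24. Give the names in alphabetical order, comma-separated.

Taxon1, Taxon24, Taxon3, Taxon34, Taxon40, Taxon41, Taxon45, Taxon49, Taxon5, Taxon6, Taxon7, Taxon8

Tracing Taxon40: it sits inside (Taxon40,Taxon3).
Tracing Taxon41: it sits inside ((Taxon5,(Taxon6,Taxon34)),Taxon41).
Tracing Taxon24: it sits inside (Taxon24,((Taxon5,(Taxon6,Taxon34)),Taxon41)).
The smallest clade enclosing all 3 is ((Taxon24,((Taxon5,(Taxon6,Taxon34)),Taxon41)),((Taxon7,(((Taxon49,Taxon45),Taxon8),Taxon1)),(Taxon40,Taxon3))); the answer is its 12 terminal taxa in alphabetical order.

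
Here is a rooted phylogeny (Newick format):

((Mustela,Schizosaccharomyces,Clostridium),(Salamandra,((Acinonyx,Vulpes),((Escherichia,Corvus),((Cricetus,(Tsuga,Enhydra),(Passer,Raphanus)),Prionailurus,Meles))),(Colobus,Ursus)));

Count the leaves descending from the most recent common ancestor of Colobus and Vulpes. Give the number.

The MRCA of Colobus and Vulpes is the node subtending (Salamandra,((Acinonyx,Vulpes),((Escherichia,Corvus),((Cricetus,(Tsuga,Enhydra),(Passer,Raphanus)),Prionailurus,Meles))),(Colobus,Ursus)).
That clade contains 14 terminal taxa: Acinonyx, Colobus, Corvus, Cricetus, Enhydra, Escherichia, Meles, Passer, Prionailurus, Raphanus, Salamandra, Tsuga, Ursus, Vulpes.

14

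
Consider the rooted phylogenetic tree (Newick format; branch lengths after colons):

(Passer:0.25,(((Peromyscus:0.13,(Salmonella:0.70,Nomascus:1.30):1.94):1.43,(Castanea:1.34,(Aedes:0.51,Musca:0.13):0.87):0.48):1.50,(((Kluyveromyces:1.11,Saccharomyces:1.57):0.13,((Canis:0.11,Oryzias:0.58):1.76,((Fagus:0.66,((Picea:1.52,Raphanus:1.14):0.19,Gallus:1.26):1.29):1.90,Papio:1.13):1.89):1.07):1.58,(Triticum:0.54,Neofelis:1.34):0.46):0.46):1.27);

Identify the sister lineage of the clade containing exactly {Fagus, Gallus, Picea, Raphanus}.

The clade containing exactly {Fagus, Gallus, Picea, Raphanus} attaches to the tree at the node subtending ((Fagus,((Picea,Raphanus),Gallus)),Papio).
The other lineage descending from that same node — the sister group — is the single tip Papio.

Papio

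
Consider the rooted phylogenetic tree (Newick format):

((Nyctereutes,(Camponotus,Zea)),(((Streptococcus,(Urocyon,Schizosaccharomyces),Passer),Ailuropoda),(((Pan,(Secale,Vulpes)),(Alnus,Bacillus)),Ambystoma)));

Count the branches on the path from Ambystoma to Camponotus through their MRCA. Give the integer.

The MRCA of Ambystoma and Camponotus is the root of the tree.
From Ambystoma up to that node: 3 branches. From Camponotus up to the same node: 3 branches. Total: 3 + 3 = 6.

6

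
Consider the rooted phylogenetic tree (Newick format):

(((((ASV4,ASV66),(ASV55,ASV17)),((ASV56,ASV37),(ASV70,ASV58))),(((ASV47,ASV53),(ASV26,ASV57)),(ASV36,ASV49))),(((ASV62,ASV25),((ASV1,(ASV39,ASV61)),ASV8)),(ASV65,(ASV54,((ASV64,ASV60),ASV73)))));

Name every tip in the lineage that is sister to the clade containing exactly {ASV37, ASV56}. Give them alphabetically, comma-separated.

ASV58, ASV70

The clade containing exactly {ASV37, ASV56} attaches to the tree at the node subtending ((ASV56,ASV37),(ASV70,ASV58)).
The other lineage descending from that same node — the sister group — is (ASV70,ASV58); its 2 tips in alphabetical order are the answer.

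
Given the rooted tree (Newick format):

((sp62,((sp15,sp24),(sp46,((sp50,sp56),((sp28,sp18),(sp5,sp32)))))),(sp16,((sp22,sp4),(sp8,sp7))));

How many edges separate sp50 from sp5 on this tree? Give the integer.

5

The MRCA of sp50 and sp5 is the node subtending ((sp50,sp56),((sp28,sp18),(sp5,sp32))).
From sp50 up to that node: 2 branches. From sp5 up to the same node: 3 branches. Total: 2 + 3 = 5.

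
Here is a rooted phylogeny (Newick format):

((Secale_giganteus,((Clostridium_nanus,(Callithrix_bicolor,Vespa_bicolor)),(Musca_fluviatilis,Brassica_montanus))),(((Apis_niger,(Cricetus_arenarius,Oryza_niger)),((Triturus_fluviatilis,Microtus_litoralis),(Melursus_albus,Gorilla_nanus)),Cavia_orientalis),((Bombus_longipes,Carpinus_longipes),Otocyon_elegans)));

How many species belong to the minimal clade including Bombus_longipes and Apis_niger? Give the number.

The MRCA of Bombus_longipes and Apis_niger is the node subtending (((Apis_niger,(Cricetus_arenarius,Oryza_niger)),((Triturus_fluviatilis,Microtus_litoralis),(Melursus_albus,Gorilla_nanus)),Cavia_orientalis),((Bombus_longipes,Carpinus_longipes),Otocyon_elegans)).
That clade contains 11 terminal taxa: Apis_niger, Bombus_longipes, Carpinus_longipes, Cavia_orientalis, Cricetus_arenarius, Gorilla_nanus, Melursus_albus, Microtus_litoralis, Oryza_niger, Otocyon_elegans, Triturus_fluviatilis.

11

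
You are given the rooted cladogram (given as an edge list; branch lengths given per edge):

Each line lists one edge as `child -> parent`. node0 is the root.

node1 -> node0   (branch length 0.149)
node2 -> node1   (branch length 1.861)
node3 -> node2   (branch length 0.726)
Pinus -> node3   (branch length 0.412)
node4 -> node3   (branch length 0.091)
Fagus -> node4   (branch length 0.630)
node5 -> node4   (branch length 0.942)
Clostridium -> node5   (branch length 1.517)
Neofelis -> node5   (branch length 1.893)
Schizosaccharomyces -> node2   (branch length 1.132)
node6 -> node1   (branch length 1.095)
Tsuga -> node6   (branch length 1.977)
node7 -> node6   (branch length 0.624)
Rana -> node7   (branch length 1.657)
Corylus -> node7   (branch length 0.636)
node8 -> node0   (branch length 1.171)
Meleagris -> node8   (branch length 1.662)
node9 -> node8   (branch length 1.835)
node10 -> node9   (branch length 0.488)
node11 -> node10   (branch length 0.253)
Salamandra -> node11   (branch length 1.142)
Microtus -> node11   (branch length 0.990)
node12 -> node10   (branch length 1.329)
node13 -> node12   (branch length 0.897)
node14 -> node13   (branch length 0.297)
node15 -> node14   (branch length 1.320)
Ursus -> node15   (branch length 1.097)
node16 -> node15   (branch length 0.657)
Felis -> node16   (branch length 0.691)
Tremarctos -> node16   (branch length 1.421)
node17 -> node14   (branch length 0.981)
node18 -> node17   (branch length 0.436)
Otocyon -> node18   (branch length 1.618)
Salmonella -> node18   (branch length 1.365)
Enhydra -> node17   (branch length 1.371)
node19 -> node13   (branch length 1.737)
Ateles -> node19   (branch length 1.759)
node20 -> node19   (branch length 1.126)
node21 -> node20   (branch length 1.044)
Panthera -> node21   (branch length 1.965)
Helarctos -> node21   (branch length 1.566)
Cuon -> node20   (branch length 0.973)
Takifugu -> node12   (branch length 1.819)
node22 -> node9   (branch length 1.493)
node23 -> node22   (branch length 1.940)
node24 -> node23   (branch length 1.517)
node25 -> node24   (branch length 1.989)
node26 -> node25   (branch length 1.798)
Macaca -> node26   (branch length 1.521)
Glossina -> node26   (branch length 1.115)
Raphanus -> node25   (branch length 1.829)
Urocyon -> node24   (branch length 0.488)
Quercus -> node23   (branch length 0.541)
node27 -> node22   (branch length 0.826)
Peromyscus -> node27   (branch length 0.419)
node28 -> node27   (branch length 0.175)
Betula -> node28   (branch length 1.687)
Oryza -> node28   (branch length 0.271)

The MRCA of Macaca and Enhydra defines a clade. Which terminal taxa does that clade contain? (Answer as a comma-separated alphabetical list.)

Ateles, Betula, Cuon, Enhydra, Felis, Glossina, Helarctos, Macaca, Microtus, Oryza, Otocyon, Panthera, Peromyscus, Quercus, Raphanus, Salamandra, Salmonella, Takifugu, Tremarctos, Urocyon, Ursus

Tracing Macaca: it sits inside (Macaca,Glossina).
Tracing Enhydra: it sits inside ((Otocyon,Salmonella),Enhydra).
The smallest clade enclosing both is (((Salamandra,Microtus),((((Ursus,(Felis,Tremarctos)),((Otocyon,Salmonella),Enhydra)),(Ateles,((Panthera,Helarctos),Cuon))),Takifugu)),(((((Macaca,Glossina),Raphanus),Urocyon),Quercus),(Peromyscus,(Betula,Oryza)))); the answer is its 21 terminal taxa in alphabetical order.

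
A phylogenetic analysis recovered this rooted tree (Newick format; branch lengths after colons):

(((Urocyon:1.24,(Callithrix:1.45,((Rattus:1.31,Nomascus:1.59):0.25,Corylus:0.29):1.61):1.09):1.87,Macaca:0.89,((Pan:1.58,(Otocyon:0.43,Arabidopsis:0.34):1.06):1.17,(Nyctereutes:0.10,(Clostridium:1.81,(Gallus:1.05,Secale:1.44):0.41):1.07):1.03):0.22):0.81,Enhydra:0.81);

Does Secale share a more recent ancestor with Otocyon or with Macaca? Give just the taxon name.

Otocyon

The MRCA of Secale and Otocyon subtends ((Pan,(Otocyon,Arabidopsis)),(Nyctereutes,(Clostridium,(Gallus,Secale)))) (7 taxa).
The MRCA of Secale and Macaca subtends ((Urocyon,(Callithrix,((Rattus,Nomascus),Corylus))),Macaca,((Pan,(Otocyon,Arabidopsis)),(Nyctereutes,(Clostridium,(Gallus,Secale))))) (13 taxa).
The first is nested inside the second, so Secale shares a more recent common ancestor with Otocyon.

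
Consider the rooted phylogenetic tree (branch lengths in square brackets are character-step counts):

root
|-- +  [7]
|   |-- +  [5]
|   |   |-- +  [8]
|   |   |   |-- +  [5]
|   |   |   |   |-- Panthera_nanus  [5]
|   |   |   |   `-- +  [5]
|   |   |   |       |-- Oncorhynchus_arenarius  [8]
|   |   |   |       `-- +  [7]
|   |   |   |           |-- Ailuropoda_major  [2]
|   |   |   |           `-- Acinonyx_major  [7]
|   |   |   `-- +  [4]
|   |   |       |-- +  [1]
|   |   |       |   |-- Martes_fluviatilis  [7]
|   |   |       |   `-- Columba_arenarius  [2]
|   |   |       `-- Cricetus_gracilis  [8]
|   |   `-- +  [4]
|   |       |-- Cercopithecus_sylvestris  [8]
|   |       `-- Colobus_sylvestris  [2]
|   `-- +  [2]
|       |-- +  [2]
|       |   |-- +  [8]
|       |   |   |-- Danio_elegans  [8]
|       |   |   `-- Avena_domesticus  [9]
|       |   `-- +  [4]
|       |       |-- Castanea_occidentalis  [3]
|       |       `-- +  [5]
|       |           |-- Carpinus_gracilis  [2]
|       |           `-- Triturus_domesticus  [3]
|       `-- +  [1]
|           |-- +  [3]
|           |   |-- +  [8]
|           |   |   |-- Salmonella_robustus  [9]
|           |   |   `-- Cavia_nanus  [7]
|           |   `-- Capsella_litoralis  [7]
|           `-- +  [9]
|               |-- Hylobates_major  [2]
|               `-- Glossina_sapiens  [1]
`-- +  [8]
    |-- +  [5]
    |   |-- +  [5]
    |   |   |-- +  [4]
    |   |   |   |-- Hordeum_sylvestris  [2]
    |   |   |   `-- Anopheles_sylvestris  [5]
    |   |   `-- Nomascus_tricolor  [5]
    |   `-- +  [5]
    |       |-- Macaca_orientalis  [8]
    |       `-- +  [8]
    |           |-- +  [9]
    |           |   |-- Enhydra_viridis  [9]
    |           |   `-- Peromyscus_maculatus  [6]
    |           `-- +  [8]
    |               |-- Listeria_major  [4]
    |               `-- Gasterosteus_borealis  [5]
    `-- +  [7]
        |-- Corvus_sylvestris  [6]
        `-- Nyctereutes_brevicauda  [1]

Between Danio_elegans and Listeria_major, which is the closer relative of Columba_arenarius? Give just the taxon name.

The MRCA of Columba_arenarius and Danio_elegans subtends ((((Panthera_nanus,(Oncorhynchus_arenarius,(Ailuropoda_major,Acinonyx_major))),((Martes_fluviatilis,Columba_arenarius),Cricetus_gracilis)),(Cercopithecus_sylvestris,Colobus_sylvestris)),(((Danio_elegans,Avena_domesticus),(Castanea_occidentalis,(Carpinus_gracilis,Triturus_domesticus))),(((Salmonella_robustus,Cavia_nanus),Capsella_litoralis),(Hylobates_major,Glossina_sapiens)))) (19 taxa).
The MRCA of Columba_arenarius and Listeria_major is the root, subtending the entire tree (29 taxa).
The first is nested inside the second, so Columba_arenarius shares a more recent common ancestor with Danio_elegans.

Danio_elegans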